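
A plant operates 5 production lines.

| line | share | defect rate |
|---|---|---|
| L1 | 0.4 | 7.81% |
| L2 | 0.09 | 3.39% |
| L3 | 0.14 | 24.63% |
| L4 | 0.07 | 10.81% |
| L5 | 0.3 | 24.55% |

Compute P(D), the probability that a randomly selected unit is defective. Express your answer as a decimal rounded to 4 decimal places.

P(D) = P(D|L1)·P(L1) + P(D|L2)·P(L2) + P(D|L3)·P(L3) + P(D|L4)·P(L4) + P(D|L5)·P(L5)
      = 0.0781·0.4 + 0.0339·0.09 + 0.2463·0.14 + 0.1081·0.07 + 0.2455·0.3
      = 0.03124 + 0.003051 + 0.034482 + 0.007567 + 0.07365 = 0.14999

0.1500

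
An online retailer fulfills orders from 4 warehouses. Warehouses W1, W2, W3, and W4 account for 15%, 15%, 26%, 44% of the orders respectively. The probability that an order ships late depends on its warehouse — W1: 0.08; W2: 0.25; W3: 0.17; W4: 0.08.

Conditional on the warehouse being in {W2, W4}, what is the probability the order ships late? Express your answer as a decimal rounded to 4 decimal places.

P(L|S) ≈ 0.1232

Let S = {W2, W4}.
P(S) = 0.15 + 0.44 = 0.59.
P(L ∩ S) = 0.25·0.15 + 0.08·0.44 = 0.0375 + 0.0352 = 0.0727.
P(L | S) = 0.0727 / 0.59 = 0.123220…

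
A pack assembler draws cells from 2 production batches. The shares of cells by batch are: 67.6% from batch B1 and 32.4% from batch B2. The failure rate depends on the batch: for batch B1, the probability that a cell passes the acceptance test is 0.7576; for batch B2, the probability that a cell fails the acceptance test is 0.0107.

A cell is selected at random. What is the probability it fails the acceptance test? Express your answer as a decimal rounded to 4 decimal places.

P(F) ≈ 0.1673

P(F|B1) = 1 − 0.7576 = 0.2424.
Using total probability over the partition,
P(F) = P(F|B1)·P(B1) + P(F|B2)·P(B2)
      = 0.2424·0.676 + 0.0107·0.324
      = 0.1638624 + 0.0034668 = 0.1673292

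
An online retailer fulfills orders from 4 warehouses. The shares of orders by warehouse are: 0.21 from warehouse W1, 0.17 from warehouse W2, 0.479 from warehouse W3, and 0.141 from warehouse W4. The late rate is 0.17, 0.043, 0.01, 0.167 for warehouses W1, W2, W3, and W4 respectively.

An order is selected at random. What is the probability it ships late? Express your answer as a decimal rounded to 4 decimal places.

Summing over the partition,
P(L) = P(L|W1)·P(W1) + P(L|W2)·P(W2) + P(L|W3)·P(W3) + P(L|W4)·P(W4)
      = 0.17·0.21 + 0.043·0.17 + 0.01·0.479 + 0.167·0.141
      = 0.0357 + 0.00731 + 0.00479 + 0.023547 = 0.071347

0.0713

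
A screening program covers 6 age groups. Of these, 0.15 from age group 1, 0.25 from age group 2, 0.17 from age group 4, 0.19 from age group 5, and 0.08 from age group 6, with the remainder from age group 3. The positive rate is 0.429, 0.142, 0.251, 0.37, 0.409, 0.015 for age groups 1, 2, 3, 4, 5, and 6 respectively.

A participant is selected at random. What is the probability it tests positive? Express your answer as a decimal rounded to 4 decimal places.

P(3) = 1 − (0.15 + 0.25 + 0.17 + 0.19 + 0.08) = 0.16.
P(T) = P(T|1)·P(1) + P(T|2)·P(2) + P(T|3)·P(3) + P(T|4)·P(4) + P(T|5)·P(5) + P(T|6)·P(6)
      = 0.429·0.15 + 0.142·0.25 + 0.251·0.16 + 0.37·0.17 + 0.409·0.19 + 0.015·0.08
      = 0.06435 + 0.0355 + 0.04016 + 0.0629 + 0.07771 + 0.0012 = 0.28182

P(T) ≈ 0.2818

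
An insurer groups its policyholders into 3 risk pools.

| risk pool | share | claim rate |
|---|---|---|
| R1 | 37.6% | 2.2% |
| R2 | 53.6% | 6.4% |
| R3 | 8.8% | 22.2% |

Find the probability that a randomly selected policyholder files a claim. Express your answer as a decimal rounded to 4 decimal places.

P(C) = P(C|R1)·P(R1) + P(C|R2)·P(R2) + P(C|R3)·P(R3)
      = 0.022·0.376 + 0.064·0.536 + 0.222·0.088
      = 0.008272 + 0.034304 + 0.019536 = 0.062112

0.0621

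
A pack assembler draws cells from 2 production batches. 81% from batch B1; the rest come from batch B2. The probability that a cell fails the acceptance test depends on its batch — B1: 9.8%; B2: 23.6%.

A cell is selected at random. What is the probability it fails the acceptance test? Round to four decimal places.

P(B2) = 1 − (0.81) = 0.19.
P(F) = P(F|B1)·P(B1) + P(F|B2)·P(B2)
      = 0.098·0.81 + 0.236·0.19
      = 0.07938 + 0.04484 = 0.12422

0.1242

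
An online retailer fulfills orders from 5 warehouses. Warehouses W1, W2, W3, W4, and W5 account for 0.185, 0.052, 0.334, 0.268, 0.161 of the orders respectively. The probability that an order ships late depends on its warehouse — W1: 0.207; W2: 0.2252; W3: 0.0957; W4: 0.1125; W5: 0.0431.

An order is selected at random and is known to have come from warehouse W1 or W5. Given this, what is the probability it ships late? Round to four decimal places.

0.1307

Let S = {W1, W5}.
P(S) = 0.185 + 0.161 = 0.346.
P(L ∩ S) = 0.207·0.185 + 0.0431·0.161 = 0.038295 + 0.0069391 = 0.0452341.
P(L | S) = 0.0452341 / 0.346 = 0.130734…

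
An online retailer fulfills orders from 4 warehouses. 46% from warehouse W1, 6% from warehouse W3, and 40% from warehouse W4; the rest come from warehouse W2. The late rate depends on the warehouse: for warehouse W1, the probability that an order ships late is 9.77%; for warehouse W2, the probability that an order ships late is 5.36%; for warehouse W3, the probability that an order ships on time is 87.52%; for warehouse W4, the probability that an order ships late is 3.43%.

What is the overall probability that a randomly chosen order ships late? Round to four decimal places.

P(W2) = 1 − (0.46 + 0.06 + 0.4) = 0.08.
P(L|W3) = 1 − 0.8752 = 0.1248.
P(L) = P(L|W1)·P(W1) + P(L|W2)·P(W2) + P(L|W3)·P(W3) + P(L|W4)·P(W4)
      = 0.0977·0.46 + 0.0536·0.08 + 0.1248·0.06 + 0.0343·0.4
      = 0.044942 + 0.004288 + 0.007488 + 0.01372 = 0.070438

0.0704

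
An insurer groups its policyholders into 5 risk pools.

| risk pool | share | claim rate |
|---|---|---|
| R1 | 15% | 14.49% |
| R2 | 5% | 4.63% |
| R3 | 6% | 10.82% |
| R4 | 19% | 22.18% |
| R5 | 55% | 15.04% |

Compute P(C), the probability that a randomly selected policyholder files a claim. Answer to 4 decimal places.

0.1554

P(C) = P(C|R1)·P(R1) + P(C|R2)·P(R2) + P(C|R3)·P(R3) + P(C|R4)·P(R4) + P(C|R5)·P(R5)
      = 0.1449·0.15 + 0.0463·0.05 + 0.1082·0.06 + 0.2218·0.19 + 0.1504·0.55
      = 0.021735 + 0.002315 + 0.006492 + 0.042142 + 0.08272 = 0.155404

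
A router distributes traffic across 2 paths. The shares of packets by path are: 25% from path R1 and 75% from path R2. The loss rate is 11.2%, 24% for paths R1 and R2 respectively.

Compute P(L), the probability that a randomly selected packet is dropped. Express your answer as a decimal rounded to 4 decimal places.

Using total probability over the partition,
P(L) = P(L|R1)·P(R1) + P(L|R2)·P(R2)
      = 0.112·0.25 + 0.24·0.75
      = 0.028 + 0.18 = 0.208

0.2080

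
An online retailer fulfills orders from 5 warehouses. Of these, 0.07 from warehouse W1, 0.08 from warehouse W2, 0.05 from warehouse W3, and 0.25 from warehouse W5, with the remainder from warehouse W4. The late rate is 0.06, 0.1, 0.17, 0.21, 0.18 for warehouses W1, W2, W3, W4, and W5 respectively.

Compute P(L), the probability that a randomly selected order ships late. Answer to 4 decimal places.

P(W4) = 1 − (0.07 + 0.08 + 0.05 + 0.25) = 0.55.
Summing over the partition,
P(L) = P(L|W1)·P(W1) + P(L|W2)·P(W2) + P(L|W3)·P(W3) + P(L|W4)·P(W4) + P(L|W5)·P(W5)
      = 0.06·0.07 + 0.1·0.08 + 0.17·0.05 + 0.21·0.55 + 0.18·0.25
      = 0.0042 + 0.008 + 0.0085 + 0.1155 + 0.045 = 0.1812

0.1812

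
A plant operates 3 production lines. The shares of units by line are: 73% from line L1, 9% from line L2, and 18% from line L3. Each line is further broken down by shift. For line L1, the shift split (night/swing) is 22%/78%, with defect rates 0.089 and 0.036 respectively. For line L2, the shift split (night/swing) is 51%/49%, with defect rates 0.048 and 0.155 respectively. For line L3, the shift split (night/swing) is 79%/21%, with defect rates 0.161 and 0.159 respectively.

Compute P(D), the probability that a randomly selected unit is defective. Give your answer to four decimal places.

P(D|L1) = 0.22·0.089 + 0.78·0.036 = 0.01958 + 0.02808 = 0.04766
P(D|L2) = 0.51·0.048 + 0.49·0.155 = 0.02448 + 0.07595 = 0.10043
P(D|L3) = 0.79·0.161 + 0.21·0.159 = 0.12719 + 0.03339 = 0.16058
By total probability over the outer partition,
P(D) = 0.73·0.04766 + 0.09·0.10043 + 0.18·0.16058
      = 0.0347918 + 0.0090387 + 0.0289044 = 0.0727349

P(D) ≈ 0.0727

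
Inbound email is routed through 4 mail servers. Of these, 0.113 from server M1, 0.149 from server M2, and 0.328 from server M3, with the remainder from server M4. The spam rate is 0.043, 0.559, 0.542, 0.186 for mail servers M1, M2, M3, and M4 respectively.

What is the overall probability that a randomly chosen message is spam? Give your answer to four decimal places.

P(S) ≈ 0.3422

P(M4) = 1 − (0.113 + 0.149 + 0.328) = 0.41.
Summing over the partition,
P(S) = P(S|M1)·P(M1) + P(S|M2)·P(M2) + P(S|M3)·P(M3) + P(S|M4)·P(M4)
      = 0.043·0.113 + 0.559·0.149 + 0.542·0.328 + 0.186·0.41
      = 0.004859 + 0.083291 + 0.177776 + 0.07626 = 0.342186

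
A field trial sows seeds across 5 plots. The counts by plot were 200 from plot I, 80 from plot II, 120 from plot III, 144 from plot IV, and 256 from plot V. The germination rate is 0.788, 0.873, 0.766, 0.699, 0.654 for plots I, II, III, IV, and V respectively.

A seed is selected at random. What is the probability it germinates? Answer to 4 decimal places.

0.7343

Total: 200 + 80 + 120 + 144 + 256 = 800.
P(I) = 200/800 = 0.25. P(II) = 80/800 = 0.1. P(III) = 120/800 = 0.15. P(IV) = 144/800 = 0.18. P(V) = 256/800 = 0.32.
P(G) = P(G|I)·P(I) + P(G|II)·P(II) + P(G|III)·P(III) + P(G|IV)·P(IV) + P(G|V)·P(V)
      = 0.788·0.25 + 0.873·0.1 + 0.766·0.15 + 0.699·0.18 + 0.654·0.32
      = 0.197 + 0.0873 + 0.1149 + 0.12582 + 0.20928 = 0.7343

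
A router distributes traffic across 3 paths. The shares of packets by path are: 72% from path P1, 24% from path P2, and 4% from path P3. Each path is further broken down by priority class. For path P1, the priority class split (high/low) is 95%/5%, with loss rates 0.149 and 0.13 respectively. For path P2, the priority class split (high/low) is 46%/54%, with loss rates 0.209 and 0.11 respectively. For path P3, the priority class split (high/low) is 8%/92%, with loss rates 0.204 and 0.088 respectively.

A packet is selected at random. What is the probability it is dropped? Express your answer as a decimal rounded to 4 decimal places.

0.1478

P(L|P1) = 0.95·0.149 + 0.05·0.13 = 0.14155 + 0.0065 = 0.14805
P(L|P2) = 0.46·0.209 + 0.54·0.11 = 0.09614 + 0.0594 = 0.15554
P(L|P3) = 0.08·0.204 + 0.92·0.088 = 0.01632 + 0.08096 = 0.09728
Then overall,
P(L) = 0.72·0.14805 + 0.24·0.15554 + 0.04·0.09728
      = 0.106596 + 0.0373296 + 0.0038912 = 0.1478168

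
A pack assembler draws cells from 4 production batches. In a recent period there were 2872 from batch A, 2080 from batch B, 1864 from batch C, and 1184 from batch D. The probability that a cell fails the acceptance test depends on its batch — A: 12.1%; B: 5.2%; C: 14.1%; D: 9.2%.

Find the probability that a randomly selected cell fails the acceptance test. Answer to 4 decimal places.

P(F) ≈ 0.1034

Total: 2872 + 2080 + 1864 + 1184 = 8000.
P(A) = 2872/8000 = 0.359. P(B) = 2080/8000 = 0.26. P(C) = 1864/8000 = 0.233. P(D) = 1184/8000 = 0.148.
Using total probability over the partition,
P(F) = P(F|A)·P(A) + P(F|B)·P(B) + P(F|C)·P(C) + P(F|D)·P(D)
      = 0.121·0.359 + 0.052·0.26 + 0.141·0.233 + 0.092·0.148
      = 0.043439 + 0.01352 + 0.032853 + 0.013616 = 0.103428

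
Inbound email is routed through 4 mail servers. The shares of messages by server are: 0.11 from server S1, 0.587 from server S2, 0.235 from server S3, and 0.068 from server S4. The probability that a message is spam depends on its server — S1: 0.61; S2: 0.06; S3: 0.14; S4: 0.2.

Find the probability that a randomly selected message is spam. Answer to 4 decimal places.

0.1488

P(S) = P(S|S1)·P(S1) + P(S|S2)·P(S2) + P(S|S3)·P(S3) + P(S|S4)·P(S4)
      = 0.61·0.11 + 0.06·0.587 + 0.14·0.235 + 0.2·0.068
      = 0.0671 + 0.03522 + 0.0329 + 0.0136 = 0.14882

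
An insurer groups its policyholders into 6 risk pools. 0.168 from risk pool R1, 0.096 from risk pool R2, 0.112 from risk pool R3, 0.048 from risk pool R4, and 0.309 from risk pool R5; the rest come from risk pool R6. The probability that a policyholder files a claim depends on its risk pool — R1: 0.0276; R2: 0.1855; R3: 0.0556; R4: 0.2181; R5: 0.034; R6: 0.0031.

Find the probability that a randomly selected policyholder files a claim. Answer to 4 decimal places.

0.0505

P(R6) = 1 − (0.168 + 0.096 + 0.112 + 0.048 + 0.309) = 0.267.
Summing over the partition,
P(C) = P(C|R1)·P(R1) + P(C|R2)·P(R2) + P(C|R3)·P(R3) + P(C|R4)·P(R4) + P(C|R5)·P(R5) + P(C|R6)·P(R6)
      = 0.0276·0.168 + 0.1855·0.096 + 0.0556·0.112 + 0.2181·0.048 + 0.034·0.309 + 0.0031·0.267
      = 0.0046368 + 0.017808 + 0.0062272 + 0.0104688 + 0.010506 + 0.0008277 = 0.0504745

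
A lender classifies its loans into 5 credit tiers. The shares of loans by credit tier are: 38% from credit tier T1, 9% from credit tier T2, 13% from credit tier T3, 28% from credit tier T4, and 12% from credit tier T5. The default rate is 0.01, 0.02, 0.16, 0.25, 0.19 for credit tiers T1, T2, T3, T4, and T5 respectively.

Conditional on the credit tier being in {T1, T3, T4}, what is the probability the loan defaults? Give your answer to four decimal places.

0.1197

Let S = {T1, T3, T4}.
P(S) = 0.38 + 0.13 + 0.28 = 0.79.
P(D ∩ S) = 0.01·0.38 + 0.16·0.13 + 0.25·0.28 = 0.0038 + 0.0208 + 0.07 = 0.0946.
P(D | S) = 0.0946 / 0.79 = 0.119747…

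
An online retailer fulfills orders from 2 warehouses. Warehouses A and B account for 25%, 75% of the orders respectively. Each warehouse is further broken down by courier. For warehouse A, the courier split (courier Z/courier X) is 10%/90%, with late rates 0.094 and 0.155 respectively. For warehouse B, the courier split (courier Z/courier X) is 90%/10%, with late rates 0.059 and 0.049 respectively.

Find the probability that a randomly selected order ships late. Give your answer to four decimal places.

P(L|A) = 0.1·0.094 + 0.9·0.155 = 0.0094 + 0.1395 = 0.1489
P(L|B) = 0.9·0.059 + 0.1·0.049 = 0.0531 + 0.0049 = 0.058
Then overall,
P(L) = 0.25·0.1489 + 0.75·0.058
      = 0.037225 + 0.0435 = 0.080725

0.0807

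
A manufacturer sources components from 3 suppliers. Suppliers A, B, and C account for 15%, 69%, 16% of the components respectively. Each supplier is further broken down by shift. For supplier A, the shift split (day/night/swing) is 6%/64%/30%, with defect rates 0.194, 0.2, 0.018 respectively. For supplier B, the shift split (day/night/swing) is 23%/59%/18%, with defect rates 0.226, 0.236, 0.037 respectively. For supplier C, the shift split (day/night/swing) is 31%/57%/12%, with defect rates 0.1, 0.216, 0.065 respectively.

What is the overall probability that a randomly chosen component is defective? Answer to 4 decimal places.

P(D|A) = 0.06·0.194 + 0.64·0.2 + 0.3·0.018 = 0.01164 + 0.128 + 0.0054 = 0.14504
P(D|B) = 0.23·0.226 + 0.59·0.236 + 0.18·0.037 = 0.05198 + 0.13924 + 0.00666 = 0.19788
P(D|C) = 0.31·0.1 + 0.57·0.216 + 0.12·0.065 = 0.031 + 0.12312 + 0.0078 = 0.16192
By total probability over the outer partition,
P(D) = 0.15·0.14504 + 0.69·0.19788 + 0.16·0.16192
      = 0.021756 + 0.1365372 + 0.0259072 = 0.1842004

0.1842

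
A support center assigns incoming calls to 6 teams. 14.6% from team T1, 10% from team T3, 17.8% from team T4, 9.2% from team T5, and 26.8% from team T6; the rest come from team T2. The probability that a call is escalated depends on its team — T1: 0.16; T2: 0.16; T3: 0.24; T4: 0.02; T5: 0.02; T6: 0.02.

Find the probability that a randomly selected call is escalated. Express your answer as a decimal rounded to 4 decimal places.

P(T2) = 1 − (0.146 + 0.1 + 0.178 + 0.092 + 0.268) = 0.216.
By the law of total probability,
P(E) = P(E|T1)·P(T1) + P(E|T2)·P(T2) + P(E|T3)·P(T3) + P(E|T4)·P(T4) + P(E|T5)·P(T5) + P(E|T6)·P(T6)
      = 0.16·0.146 + 0.16·0.216 + 0.24·0.1 + 0.02·0.178 + 0.02·0.092 + 0.02·0.268
      = 0.02336 + 0.03456 + 0.024 + 0.00356 + 0.00184 + 0.00536 = 0.09268

P(E) ≈ 0.0927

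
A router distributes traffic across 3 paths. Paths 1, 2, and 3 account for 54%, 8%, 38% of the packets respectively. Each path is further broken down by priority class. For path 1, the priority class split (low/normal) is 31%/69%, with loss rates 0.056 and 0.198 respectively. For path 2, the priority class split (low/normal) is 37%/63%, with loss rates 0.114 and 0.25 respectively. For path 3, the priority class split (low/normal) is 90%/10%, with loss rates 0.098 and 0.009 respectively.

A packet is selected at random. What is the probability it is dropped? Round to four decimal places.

0.1330

P(L|1) = 0.31·0.056 + 0.69·0.198 = 0.01736 + 0.13662 = 0.15398
P(L|2) = 0.37·0.114 + 0.63·0.25 = 0.04218 + 0.1575 = 0.19968
P(L|3) = 0.9·0.098 + 0.1·0.009 = 0.0882 + 0.0009 = 0.0891
Then overall,
P(L) = 0.54·0.15398 + 0.08·0.19968 + 0.38·0.0891
      = 0.0831492 + 0.0159744 + 0.033858 = 0.1329816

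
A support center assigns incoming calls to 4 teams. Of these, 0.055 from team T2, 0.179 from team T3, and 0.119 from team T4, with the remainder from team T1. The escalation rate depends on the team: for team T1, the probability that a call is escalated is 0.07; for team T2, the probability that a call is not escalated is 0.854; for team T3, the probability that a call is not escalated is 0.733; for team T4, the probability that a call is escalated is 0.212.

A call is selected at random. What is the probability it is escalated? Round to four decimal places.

P(T1) = 1 − (0.055 + 0.179 + 0.119) = 0.647.
P(E|T2) = 1 − 0.854 = 0.146.
P(E|T3) = 1 − 0.733 = 0.267.
P(E) = P(E|T1)·P(T1) + P(E|T2)·P(T2) + P(E|T3)·P(T3) + P(E|T4)·P(T4)
      = 0.07·0.647 + 0.146·0.055 + 0.267·0.179 + 0.212·0.119
      = 0.04529 + 0.00803 + 0.047793 + 0.025228 = 0.126341

0.1263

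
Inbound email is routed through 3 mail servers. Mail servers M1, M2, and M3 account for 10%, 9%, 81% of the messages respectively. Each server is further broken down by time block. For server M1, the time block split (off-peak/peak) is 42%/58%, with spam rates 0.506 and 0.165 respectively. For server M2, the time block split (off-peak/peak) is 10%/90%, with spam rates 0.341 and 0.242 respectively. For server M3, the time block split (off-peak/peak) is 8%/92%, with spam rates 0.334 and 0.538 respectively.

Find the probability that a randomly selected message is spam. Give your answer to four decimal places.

0.4761

P(S|M1) = 0.42·0.506 + 0.58·0.165 = 0.21252 + 0.0957 = 0.30822
P(S|M2) = 0.1·0.341 + 0.9·0.242 = 0.0341 + 0.2178 = 0.2519
P(S|M3) = 0.08·0.334 + 0.92·0.538 = 0.02672 + 0.49496 = 0.52168
By total probability over the outer partition,
P(S) = 0.1·0.30822 + 0.09·0.2519 + 0.81·0.52168
      = 0.030822 + 0.022671 + 0.4225608 = 0.4760538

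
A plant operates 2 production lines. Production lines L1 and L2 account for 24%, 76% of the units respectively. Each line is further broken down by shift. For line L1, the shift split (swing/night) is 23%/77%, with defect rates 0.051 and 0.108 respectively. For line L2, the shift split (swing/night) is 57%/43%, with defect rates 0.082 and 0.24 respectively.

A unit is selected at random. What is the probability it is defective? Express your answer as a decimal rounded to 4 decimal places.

P(D|L1) = 0.23·0.051 + 0.77·0.108 = 0.01173 + 0.08316 = 0.09489
P(D|L2) = 0.57·0.082 + 0.43·0.24 = 0.04674 + 0.1032 = 0.14994
By total probability over the outer partition,
P(D) = 0.24·0.09489 + 0.76·0.14994
      = 0.0227736 + 0.1139544 = 0.136728

0.1367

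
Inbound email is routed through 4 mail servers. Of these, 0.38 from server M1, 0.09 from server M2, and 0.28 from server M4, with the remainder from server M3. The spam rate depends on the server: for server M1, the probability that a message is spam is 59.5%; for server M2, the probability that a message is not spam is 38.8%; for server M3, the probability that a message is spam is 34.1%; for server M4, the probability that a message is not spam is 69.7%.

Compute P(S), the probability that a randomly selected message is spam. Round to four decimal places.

P(M3) = 1 − (0.38 + 0.09 + 0.28) = 0.25.
P(S|M2) = 1 − 0.388 = 0.612.
P(S|M4) = 1 − 0.697 = 0.303.
Using total probability over the partition,
P(S) = P(S|M1)·P(M1) + P(S|M2)·P(M2) + P(S|M3)·P(M3) + P(S|M4)·P(M4)
      = 0.595·0.38 + 0.612·0.09 + 0.341·0.25 + 0.303·0.28
      = 0.2261 + 0.05508 + 0.08525 + 0.08484 = 0.45127

P(S) ≈ 0.4513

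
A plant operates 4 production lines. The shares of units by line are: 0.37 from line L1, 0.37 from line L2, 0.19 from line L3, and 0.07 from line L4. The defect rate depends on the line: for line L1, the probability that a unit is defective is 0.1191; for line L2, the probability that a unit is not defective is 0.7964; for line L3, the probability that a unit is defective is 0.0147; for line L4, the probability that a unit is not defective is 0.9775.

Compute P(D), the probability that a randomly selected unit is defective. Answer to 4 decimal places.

P(D|L2) = 1 − 0.7964 = 0.2036.
P(D|L4) = 1 − 0.9775 = 0.0225.
P(D) = P(D|L1)·P(L1) + P(D|L2)·P(L2) + P(D|L3)·P(L3) + P(D|L4)·P(L4)
      = 0.1191·0.37 + 0.2036·0.37 + 0.0147·0.19 + 0.0225·0.07
      = 0.044067 + 0.075332 + 0.002793 + 0.001575 = 0.123767

0.1238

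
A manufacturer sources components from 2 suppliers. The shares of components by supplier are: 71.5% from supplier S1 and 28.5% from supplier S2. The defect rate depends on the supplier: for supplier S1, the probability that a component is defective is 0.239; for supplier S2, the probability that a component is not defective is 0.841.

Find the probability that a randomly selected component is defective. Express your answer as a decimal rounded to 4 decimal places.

P(D|S2) = 1 − 0.841 = 0.159.
P(D) = P(D|S1)·P(S1) + P(D|S2)·P(S2)
      = 0.239·0.715 + 0.159·0.285
      = 0.170885 + 0.045315 = 0.2162

P(D) ≈ 0.2162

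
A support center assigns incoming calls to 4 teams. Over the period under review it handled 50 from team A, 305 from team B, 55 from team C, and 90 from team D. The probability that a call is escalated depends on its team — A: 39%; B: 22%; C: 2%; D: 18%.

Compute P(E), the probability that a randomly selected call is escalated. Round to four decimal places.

0.2078

Total: 50 + 305 + 55 + 90 = 500.
P(A) = 50/500 = 0.1. P(B) = 305/500 = 0.61. P(C) = 55/500 = 0.11. P(D) = 90/500 = 0.18.
P(E) = P(E|A)·P(A) + P(E|B)·P(B) + P(E|C)·P(C) + P(E|D)·P(D)
      = 0.39·0.1 + 0.22·0.61 + 0.02·0.11 + 0.18·0.18
      = 0.039 + 0.1342 + 0.0022 + 0.0324 = 0.2078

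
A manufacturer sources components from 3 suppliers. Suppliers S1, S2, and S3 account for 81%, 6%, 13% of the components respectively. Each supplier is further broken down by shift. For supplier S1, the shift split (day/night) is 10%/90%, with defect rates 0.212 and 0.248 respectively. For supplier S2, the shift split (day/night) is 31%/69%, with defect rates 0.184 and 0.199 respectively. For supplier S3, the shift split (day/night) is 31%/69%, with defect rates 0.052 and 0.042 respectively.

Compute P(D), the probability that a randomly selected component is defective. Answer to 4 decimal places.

P(D|S1) = 0.1·0.212 + 0.9·0.248 = 0.0212 + 0.2232 = 0.2444
P(D|S2) = 0.31·0.184 + 0.69·0.199 = 0.05704 + 0.13731 = 0.19435
P(D|S3) = 0.31·0.052 + 0.69·0.042 = 0.01612 + 0.02898 = 0.0451
Then overall,
P(D) = 0.81·0.2444 + 0.06·0.19435 + 0.13·0.0451
      = 0.197964 + 0.011661 + 0.005863 = 0.215488

0.2155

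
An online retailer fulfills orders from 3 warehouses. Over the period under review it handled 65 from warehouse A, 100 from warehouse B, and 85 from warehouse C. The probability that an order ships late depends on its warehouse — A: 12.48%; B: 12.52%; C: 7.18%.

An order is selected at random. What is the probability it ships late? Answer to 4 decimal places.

Total: 65 + 100 + 85 = 250.
P(A) = 65/250 = 0.26. P(B) = 100/250 = 0.4. P(C) = 85/250 = 0.34.
P(L) = P(L|A)·P(A) + P(L|B)·P(B) + P(L|C)·P(C)
      = 0.1248·0.26 + 0.1252·0.4 + 0.0718·0.34
      = 0.032448 + 0.05008 + 0.024412 = 0.10694

0.1069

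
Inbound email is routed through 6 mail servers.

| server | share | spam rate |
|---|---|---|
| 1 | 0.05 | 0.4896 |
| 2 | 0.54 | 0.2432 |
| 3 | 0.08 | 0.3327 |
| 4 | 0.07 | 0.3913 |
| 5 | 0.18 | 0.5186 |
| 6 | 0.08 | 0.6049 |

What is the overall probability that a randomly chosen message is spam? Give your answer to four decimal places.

P(S) = P(S|1)·P(1) + P(S|2)·P(2) + P(S|3)·P(3) + P(S|4)·P(4) + P(S|5)·P(5) + P(S|6)·P(6)
      = 0.4896·0.05 + 0.2432·0.54 + 0.3327·0.08 + 0.3913·0.07 + 0.5186·0.18 + 0.6049·0.08
      = 0.02448 + 0.131328 + 0.026616 + 0.027391 + 0.093348 + 0.048392 = 0.351555

0.3516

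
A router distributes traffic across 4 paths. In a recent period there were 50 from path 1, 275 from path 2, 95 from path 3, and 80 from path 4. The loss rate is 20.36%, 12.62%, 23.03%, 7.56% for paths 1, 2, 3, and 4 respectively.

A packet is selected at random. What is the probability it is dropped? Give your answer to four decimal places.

0.1456

Total: 50 + 275 + 95 + 80 = 500.
P(1) = 50/500 = 0.1. P(2) = 275/500 = 0.55. P(3) = 95/500 = 0.19. P(4) = 80/500 = 0.16.
P(L) = P(L|1)·P(1) + P(L|2)·P(2) + P(L|3)·P(3) + P(L|4)·P(4)
      = 0.2036·0.1 + 0.1262·0.55 + 0.2303·0.19 + 0.0756·0.16
      = 0.02036 + 0.06941 + 0.043757 + 0.012096 = 0.145623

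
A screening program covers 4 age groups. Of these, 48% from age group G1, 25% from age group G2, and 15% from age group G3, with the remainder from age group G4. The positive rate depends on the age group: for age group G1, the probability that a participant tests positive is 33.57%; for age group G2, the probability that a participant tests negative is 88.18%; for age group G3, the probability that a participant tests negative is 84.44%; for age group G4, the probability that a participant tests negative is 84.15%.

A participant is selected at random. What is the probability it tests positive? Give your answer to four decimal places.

P(T) ≈ 0.2330

P(G4) = 1 − (0.48 + 0.25 + 0.15) = 0.12.
P(T|G2) = 1 − 0.8818 = 0.1182.
P(T|G3) = 1 − 0.8444 = 0.1556.
P(T|G4) = 1 − 0.8415 = 0.1585.
P(T) = P(T|G1)·P(G1) + P(T|G2)·P(G2) + P(T|G3)·P(G3) + P(T|G4)·P(G4)
      = 0.3357·0.48 + 0.1182·0.25 + 0.1556·0.15 + 0.1585·0.12
      = 0.161136 + 0.02955 + 0.02334 + 0.01902 = 0.233046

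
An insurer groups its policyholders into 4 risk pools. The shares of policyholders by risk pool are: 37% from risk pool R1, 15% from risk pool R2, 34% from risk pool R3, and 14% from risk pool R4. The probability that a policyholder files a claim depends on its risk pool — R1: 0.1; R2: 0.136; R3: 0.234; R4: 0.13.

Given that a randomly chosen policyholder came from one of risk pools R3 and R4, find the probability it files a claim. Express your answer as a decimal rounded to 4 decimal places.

0.2037

Let S = {R3, R4}.
P(S) = 0.34 + 0.14 = 0.48.
P(C ∩ S) = 0.234·0.34 + 0.13·0.14 = 0.07956 + 0.0182 = 0.09776.
P(C | S) = 0.09776 / 0.48 = 0.203667…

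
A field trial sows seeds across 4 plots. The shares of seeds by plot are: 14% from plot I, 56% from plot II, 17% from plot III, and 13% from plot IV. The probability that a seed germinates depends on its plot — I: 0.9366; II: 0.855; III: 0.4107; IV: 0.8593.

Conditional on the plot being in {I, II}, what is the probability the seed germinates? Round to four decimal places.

Let S = {I, II}.
P(S) = 0.14 + 0.56 = 0.7.
P(G ∩ S) = 0.9366·0.14 + 0.855·0.56 = 0.131124 + 0.4788 = 0.609924.
P(G | S) = 0.609924 / 0.7 = 0.871320…

0.8713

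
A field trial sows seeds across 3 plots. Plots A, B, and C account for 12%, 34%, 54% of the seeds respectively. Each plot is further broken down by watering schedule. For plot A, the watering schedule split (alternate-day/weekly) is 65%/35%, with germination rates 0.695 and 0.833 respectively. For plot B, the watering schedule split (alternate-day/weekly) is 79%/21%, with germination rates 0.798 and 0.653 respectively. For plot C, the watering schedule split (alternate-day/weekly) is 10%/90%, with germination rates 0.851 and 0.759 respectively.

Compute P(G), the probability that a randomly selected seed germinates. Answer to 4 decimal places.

P(G) ≈ 0.7650

P(G|A) = 0.65·0.695 + 0.35·0.833 = 0.45175 + 0.29155 = 0.7433
P(G|B) = 0.79·0.798 + 0.21·0.653 = 0.63042 + 0.13713 = 0.76755
P(G|C) = 0.1·0.851 + 0.9·0.759 = 0.0851 + 0.6831 = 0.7682
By total probability over the outer partition,
P(G) = 0.12·0.7433 + 0.34·0.76755 + 0.54·0.7682
      = 0.089196 + 0.260967 + 0.414828 = 0.764991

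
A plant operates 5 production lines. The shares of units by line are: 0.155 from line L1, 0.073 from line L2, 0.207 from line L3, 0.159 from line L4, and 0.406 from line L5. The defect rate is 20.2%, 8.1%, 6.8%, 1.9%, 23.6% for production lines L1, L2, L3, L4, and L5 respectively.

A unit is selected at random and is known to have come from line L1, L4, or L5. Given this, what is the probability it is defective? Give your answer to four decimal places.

P(D|S) ≈ 0.1808

Let S = {L1, L4, L5}.
P(S) = 0.155 + 0.159 + 0.406 = 0.72.
P(D ∩ S) = 0.202·0.155 + 0.019·0.159 + 0.236·0.406 = 0.03131 + 0.003021 + 0.095816 = 0.130147.
P(D | S) = 0.130147 / 0.72 = 0.180760…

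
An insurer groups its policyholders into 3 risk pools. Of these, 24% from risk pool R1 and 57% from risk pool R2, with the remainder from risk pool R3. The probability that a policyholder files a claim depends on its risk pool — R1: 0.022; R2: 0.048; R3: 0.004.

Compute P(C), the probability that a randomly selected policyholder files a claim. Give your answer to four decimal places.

P(R3) = 1 − (0.24 + 0.57) = 0.19.
Summing over the partition,
P(C) = P(C|R1)·P(R1) + P(C|R2)·P(R2) + P(C|R3)·P(R3)
      = 0.022·0.24 + 0.048·0.57 + 0.004·0.19
      = 0.00528 + 0.02736 + 0.00076 = 0.0334

0.0334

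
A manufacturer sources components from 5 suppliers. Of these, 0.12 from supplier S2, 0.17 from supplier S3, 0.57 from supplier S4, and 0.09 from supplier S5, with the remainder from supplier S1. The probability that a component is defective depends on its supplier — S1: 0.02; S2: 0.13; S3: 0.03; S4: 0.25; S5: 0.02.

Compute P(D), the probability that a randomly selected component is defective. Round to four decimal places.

0.1660

P(S1) = 1 − (0.12 + 0.17 + 0.57 + 0.09) = 0.05.
Summing over the partition,
P(D) = P(D|S1)·P(S1) + P(D|S2)·P(S2) + P(D|S3)·P(S3) + P(D|S4)·P(S4) + P(D|S5)·P(S5)
      = 0.02·0.05 + 0.13·0.12 + 0.03·0.17 + 0.25·0.57 + 0.02·0.09
      = 0.001 + 0.0156 + 0.0051 + 0.1425 + 0.0018 = 0.166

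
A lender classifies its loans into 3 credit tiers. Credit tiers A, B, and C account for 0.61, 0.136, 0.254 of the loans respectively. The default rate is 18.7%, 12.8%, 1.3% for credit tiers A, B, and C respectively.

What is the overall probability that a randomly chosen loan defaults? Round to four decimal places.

P(D) ≈ 0.1348

P(D) = P(D|A)·P(A) + P(D|B)·P(B) + P(D|C)·P(C)
      = 0.187·0.61 + 0.128·0.136 + 0.013·0.254
      = 0.11407 + 0.017408 + 0.003302 = 0.13478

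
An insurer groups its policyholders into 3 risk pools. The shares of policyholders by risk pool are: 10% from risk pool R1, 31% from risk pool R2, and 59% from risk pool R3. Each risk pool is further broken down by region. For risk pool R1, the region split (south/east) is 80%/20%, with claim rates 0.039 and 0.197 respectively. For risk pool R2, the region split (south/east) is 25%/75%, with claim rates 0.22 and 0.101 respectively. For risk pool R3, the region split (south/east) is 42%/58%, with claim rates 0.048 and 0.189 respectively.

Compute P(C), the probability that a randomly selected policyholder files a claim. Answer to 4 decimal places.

P(C|R1) = 0.8·0.039 + 0.2·0.197 = 0.0312 + 0.0394 = 0.0706
P(C|R2) = 0.25·0.22 + 0.75·0.101 = 0.055 + 0.07575 = 0.13075
P(C|R3) = 0.42·0.048 + 0.58·0.189 = 0.02016 + 0.10962 = 0.12978
By total probability over the outer partition,
P(C) = 0.1·0.0706 + 0.31·0.13075 + 0.59·0.12978
      = 0.00706 + 0.0405325 + 0.0765702 = 0.1241627

0.1242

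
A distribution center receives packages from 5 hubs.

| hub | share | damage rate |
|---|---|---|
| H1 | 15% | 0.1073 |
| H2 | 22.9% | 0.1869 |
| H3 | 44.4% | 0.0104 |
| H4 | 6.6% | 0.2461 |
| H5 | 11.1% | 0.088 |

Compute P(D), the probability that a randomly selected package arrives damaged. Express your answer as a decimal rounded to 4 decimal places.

0.0895

Summing over the partition,
P(D) = P(D|H1)·P(H1) + P(D|H2)·P(H2) + P(D|H3)·P(H3) + P(D|H4)·P(H4) + P(D|H5)·P(H5)
      = 0.1073·0.15 + 0.1869·0.229 + 0.0104·0.444 + 0.2461·0.066 + 0.088·0.111
      = 0.016095 + 0.0428001 + 0.0046176 + 0.0162426 + 0.009768 = 0.0895233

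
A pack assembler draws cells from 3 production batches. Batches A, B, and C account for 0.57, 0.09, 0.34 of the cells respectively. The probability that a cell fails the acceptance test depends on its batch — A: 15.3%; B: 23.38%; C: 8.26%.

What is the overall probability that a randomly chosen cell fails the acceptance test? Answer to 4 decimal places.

P(F) ≈ 0.1363

Using total probability over the partition,
P(F) = P(F|A)·P(A) + P(F|B)·P(B) + P(F|C)·P(C)
      = 0.153·0.57 + 0.2338·0.09 + 0.0826·0.34
      = 0.08721 + 0.021042 + 0.028084 = 0.136336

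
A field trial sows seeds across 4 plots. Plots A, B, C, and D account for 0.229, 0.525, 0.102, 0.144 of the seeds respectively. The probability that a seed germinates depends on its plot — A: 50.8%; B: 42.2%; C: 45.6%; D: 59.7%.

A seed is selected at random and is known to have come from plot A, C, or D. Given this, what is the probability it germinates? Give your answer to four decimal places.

P(G|S) ≈ 0.5238

Let S = {A, C, D}.
P(S) = 0.229 + 0.102 + 0.144 = 0.475.
P(G ∩ S) = 0.508·0.229 + 0.456·0.102 + 0.597·0.144 = 0.116332 + 0.046512 + 0.085968 = 0.248812.
P(G | S) = 0.248812 / 0.475 = 0.523815…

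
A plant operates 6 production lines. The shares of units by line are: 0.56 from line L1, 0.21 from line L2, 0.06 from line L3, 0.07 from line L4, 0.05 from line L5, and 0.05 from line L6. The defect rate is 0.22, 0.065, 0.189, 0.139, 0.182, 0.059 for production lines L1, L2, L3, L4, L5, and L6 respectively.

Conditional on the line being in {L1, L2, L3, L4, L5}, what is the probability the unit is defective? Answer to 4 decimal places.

P(D|S) ≈ 0.1758

Let S = {L1, L2, L3, L4, L5}.
P(S) = 0.56 + 0.21 + 0.06 + 0.07 + 0.05 = 0.95.
P(D ∩ S) = 0.22·0.56 + 0.065·0.21 + 0.189·0.06 + 0.139·0.07 + 0.182·0.05 = 0.1232 + 0.01365 + 0.01134 + 0.00973 + 0.0091 = 0.16702.
P(D | S) = 0.16702 / 0.95 = 0.175811…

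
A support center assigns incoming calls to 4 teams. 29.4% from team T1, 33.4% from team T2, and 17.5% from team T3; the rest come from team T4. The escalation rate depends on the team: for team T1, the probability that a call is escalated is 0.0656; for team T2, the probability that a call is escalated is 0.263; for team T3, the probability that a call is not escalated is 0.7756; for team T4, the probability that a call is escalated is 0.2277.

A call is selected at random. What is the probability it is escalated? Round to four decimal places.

P(T4) = 1 − (0.294 + 0.334 + 0.175) = 0.197.
P(E|T3) = 1 − 0.7756 = 0.2244.
P(E) = P(E|T1)·P(T1) + P(E|T2)·P(T2) + P(E|T3)·P(T3) + P(E|T4)·P(T4)
      = 0.0656·0.294 + 0.263·0.334 + 0.2244·0.175 + 0.2277·0.197
      = 0.0192864 + 0.087842 + 0.03927 + 0.0448569 = 0.1912553

P(E) ≈ 0.1913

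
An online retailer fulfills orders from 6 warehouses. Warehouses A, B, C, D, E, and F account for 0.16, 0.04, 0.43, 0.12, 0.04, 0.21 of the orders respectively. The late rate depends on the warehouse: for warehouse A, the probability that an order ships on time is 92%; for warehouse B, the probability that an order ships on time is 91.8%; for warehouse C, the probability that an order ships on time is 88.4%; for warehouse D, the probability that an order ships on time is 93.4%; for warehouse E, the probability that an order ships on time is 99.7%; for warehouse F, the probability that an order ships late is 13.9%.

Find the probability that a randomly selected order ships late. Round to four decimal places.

P(L|A) = 1 − 0.92 = 0.08.
P(L|B) = 1 − 0.918 = 0.082.
P(L|C) = 1 − 0.884 = 0.116.
P(L|D) = 1 − 0.934 = 0.066.
P(L|E) = 1 − 0.997 = 0.003.
Summing over the partition,
P(L) = P(L|A)·P(A) + P(L|B)·P(B) + P(L|C)·P(C) + P(L|D)·P(D) + P(L|E)·P(E) + P(L|F)·P(F)
      = 0.08·0.16 + 0.082·0.04 + 0.116·0.43 + 0.066·0.12 + 0.003·0.04 + 0.139·0.21
      = 0.0128 + 0.00328 + 0.04988 + 0.00792 + 0.00012 + 0.02919 = 0.10319

0.1032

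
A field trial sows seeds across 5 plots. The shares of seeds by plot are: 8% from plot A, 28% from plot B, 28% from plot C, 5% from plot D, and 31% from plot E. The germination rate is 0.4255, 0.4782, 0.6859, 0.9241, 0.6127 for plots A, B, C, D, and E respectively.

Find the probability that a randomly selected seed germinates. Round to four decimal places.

0.5961

Using total probability over the partition,
P(G) = P(G|A)·P(A) + P(G|B)·P(B) + P(G|C)·P(C) + P(G|D)·P(D) + P(G|E)·P(E)
      = 0.4255·0.08 + 0.4782·0.28 + 0.6859·0.28 + 0.9241·0.05 + 0.6127·0.31
      = 0.03404 + 0.133896 + 0.192052 + 0.046205 + 0.189937 = 0.59613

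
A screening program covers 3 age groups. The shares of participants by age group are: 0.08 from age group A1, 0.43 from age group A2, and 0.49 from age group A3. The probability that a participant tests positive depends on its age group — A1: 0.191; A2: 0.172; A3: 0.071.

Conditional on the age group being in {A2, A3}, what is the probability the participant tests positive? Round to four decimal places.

Let S = {A2, A3}.
P(S) = 0.43 + 0.49 = 0.92.
P(T ∩ S) = 0.172·0.43 + 0.071·0.49 = 0.07396 + 0.03479 = 0.10875.
P(T | S) = 0.10875 / 0.92 = 0.118207…

0.1182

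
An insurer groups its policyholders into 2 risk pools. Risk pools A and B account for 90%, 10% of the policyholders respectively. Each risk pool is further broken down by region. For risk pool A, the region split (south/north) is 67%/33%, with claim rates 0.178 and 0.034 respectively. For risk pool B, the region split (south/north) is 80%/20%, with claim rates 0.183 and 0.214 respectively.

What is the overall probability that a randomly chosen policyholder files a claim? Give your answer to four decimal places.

P(C) ≈ 0.1364

P(C|A) = 0.67·0.178 + 0.33·0.034 = 0.11926 + 0.01122 = 0.13048
P(C|B) = 0.8·0.183 + 0.2·0.214 = 0.1464 + 0.0428 = 0.1892
By total probability over the outer partition,
P(C) = 0.9·0.13048 + 0.1·0.1892
      = 0.117432 + 0.01892 = 0.136352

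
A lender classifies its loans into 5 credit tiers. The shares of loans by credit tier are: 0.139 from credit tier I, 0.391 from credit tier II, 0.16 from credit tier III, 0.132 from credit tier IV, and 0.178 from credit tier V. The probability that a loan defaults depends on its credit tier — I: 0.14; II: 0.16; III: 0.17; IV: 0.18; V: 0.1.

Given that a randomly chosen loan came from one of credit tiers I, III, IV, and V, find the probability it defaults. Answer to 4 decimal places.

0.1449

Let S = {I, III, IV, V}.
P(S) = 0.139 + 0.16 + 0.132 + 0.178 = 0.609.
P(D ∩ S) = 0.14·0.139 + 0.17·0.16 + 0.18·0.132 + 0.1·0.178 = 0.01946 + 0.0272 + 0.02376 + 0.0178 = 0.08822.
P(D | S) = 0.08822 / 0.609 = 0.144860…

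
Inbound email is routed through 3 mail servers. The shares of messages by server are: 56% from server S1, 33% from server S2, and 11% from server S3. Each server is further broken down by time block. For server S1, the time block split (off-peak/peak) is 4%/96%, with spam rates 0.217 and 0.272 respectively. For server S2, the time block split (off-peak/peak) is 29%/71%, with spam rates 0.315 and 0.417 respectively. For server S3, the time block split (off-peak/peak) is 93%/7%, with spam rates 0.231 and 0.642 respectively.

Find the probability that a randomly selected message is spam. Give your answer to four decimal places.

P(S|S1) = 0.04·0.217 + 0.96·0.272 = 0.00868 + 0.26112 = 0.2698
P(S|S2) = 0.29·0.315 + 0.71·0.417 = 0.09135 + 0.29607 = 0.38742
P(S|S3) = 0.93·0.231 + 0.07·0.642 = 0.21483 + 0.04494 = 0.25977
Then overall,
P(S) = 0.56·0.2698 + 0.33·0.38742 + 0.11·0.25977
      = 0.151088 + 0.1278486 + 0.0285747 = 0.3075113

0.3075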